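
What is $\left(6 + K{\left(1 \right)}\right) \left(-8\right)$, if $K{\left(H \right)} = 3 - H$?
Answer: $-64$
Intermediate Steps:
$\left(6 + K{\left(1 \right)}\right) \left(-8\right) = \left(6 + \left(3 - 1\right)\right) \left(-8\right) = \left(6 + 2\right) \left(-8\right) = 8 \left(-8\right) = -64$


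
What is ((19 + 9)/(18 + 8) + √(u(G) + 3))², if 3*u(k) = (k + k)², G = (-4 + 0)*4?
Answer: 175165/507 + 28*√3099/39 ≈ 385.46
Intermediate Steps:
G = -16 (G = -4*4 = -16)
u(k) = 4*k²/3 (u(k) = (k + k)²/3 = (2*k)²/3 = (4*k²)/3 = 4*k²/3)
((19 + 9)/(18 + 8) + √(u(G) + 3))² = ((19 + 9)/(18 + 8) + √((4/3)*(-16)² + 3))² = (28/26 + √((4/3)*256 + 3))² = (28*(1/26) + √(1024/3 + 3))² = (14/13 + √(1033/3))² = (14/13 + √3099/3)²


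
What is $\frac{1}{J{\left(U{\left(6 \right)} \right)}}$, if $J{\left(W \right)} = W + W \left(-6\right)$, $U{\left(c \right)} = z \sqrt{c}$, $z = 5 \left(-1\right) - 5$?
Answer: $\frac{\sqrt{6}}{300} \approx 0.008165$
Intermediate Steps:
$z = -10$ ($z = -5 - 5 = -10$)
$U{\left(c \right)} = - 10 \sqrt{c}$
$J{\left(W \right)} = - 5 W$ ($J{\left(W \right)} = W - 6 W = - 5 W$)
$\frac{1}{J{\left(U{\left(6 \right)} \right)}} = \frac{1}{\left(-5\right) \left(- 10 \sqrt{6}\right)} = \frac{1}{50 \sqrt{6}} = \frac{\sqrt{6}}{300}$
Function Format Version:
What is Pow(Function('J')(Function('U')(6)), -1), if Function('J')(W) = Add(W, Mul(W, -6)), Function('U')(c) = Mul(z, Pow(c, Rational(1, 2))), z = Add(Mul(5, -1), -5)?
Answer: Mul(Rational(1, 300), Pow(6, Rational(1, 2))) ≈ 0.0081650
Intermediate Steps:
z = -10 (z = Add(-5, -5) = -10)
Function('U')(c) = Mul(-10, Pow(c, Rational(1, 2)))
Function('J')(W) = Mul(-5, W) (Function('J')(W) = Add(W, Mul(-6, W)) = Mul(-5, W))
Pow(Function('J')(Function('U')(6)), -1) = Pow(Mul(-5, Mul(-10, Pow(6, Rational(1, 2)))), -1) = Pow(Mul(50, Pow(6, Rational(1, 2))), -1) = Mul(Rational(1, 300), Pow(6, Rational(1, 2)))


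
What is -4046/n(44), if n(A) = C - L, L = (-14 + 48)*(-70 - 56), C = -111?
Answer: -4046/4173 ≈ -0.96957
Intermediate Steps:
L = -4284 (L = 34*(-126) = -4284)
n(A) = 4173 (n(A) = -111 - 1*(-4284) = -111 + 4284 = 4173)
-4046/n(44) = -4046/4173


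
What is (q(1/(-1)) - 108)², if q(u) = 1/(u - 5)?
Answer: 421201/36 ≈ 11700.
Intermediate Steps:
q(u) = 1/(-5 + u)
(q(1/(-1)) - 108)² = (1/(-5 + 1/(-1)) - 108)² = (1/(-5 - 1) - 108)² = (1/(-6) - 108)² = (-⅙ - 108)² = (-649/6)² = 421201/36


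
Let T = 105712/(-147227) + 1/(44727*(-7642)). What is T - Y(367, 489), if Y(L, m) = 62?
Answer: -3156142533904151/50322738345618 ≈ -62.718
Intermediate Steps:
T = -36132756475835/50322738345618 (T = 105712*(-1/147227) + (1/44727)*(-1/7642) = -105712/147227 - 1/341803734 = -36132756475835/50322738345618 ≈ -0.71802)
T - Y(367, 489) = -36132756475835/50322738345618 - 1*62 = -36132756475835/50322738345618 - 62 = -3156142533904151/50322738345618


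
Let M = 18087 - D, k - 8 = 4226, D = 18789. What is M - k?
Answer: -4936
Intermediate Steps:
k = 4234 (k = 8 + 4226 = 4234)
M = -702 (M = 18087 - 1*18789 = 18087 - 18789 = -702)
M - k = -702 - 1*4234 = -702 - 4234 = -4936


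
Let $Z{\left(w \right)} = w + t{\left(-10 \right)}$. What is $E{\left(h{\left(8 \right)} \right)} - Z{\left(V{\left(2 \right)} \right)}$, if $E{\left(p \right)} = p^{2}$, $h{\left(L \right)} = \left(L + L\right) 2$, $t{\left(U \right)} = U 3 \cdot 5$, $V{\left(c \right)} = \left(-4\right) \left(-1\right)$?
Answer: $1170$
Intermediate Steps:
$V{\left(c \right)} = 4$
$t{\left(U \right)} = 15 U$ ($t{\left(U \right)} = 3 U 5 = 15 U$)
$h{\left(L \right)} = 4 L$ ($h{\left(L \right)} = 2 L 2 = 4 L$)
$Z{\left(w \right)} = -150 + w$ ($Z{\left(w \right)} = w + 15 \left(-10\right) = w - 150 = -150 + w$)
$E{\left(h{\left(8 \right)} \right)} - Z{\left(V{\left(2 \right)} \right)} = \left(4 \cdot 8\right)^{2} - \left(-150 + 4\right) = 32^{2} - -146 = 1024 + 146 = 1170$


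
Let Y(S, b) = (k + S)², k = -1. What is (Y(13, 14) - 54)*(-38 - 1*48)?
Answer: -7740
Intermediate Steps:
Y(S, b) = (-1 + S)²
(Y(13, 14) - 54)*(-38 - 1*48) = ((-1 + 13)² - 54)*(-38 - 1*48) = (12² - 54)*(-38 - 48) = (144 - 54)*(-86) = 90*(-86) = -7740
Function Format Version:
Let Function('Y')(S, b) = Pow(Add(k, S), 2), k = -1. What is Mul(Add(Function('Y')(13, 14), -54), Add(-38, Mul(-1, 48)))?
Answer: -7740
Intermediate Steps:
Function('Y')(S, b) = Pow(Add(-1, S), 2)
Mul(Add(Function('Y')(13, 14), -54), Add(-38, Mul(-1, 48))) = Mul(Add(Pow(Add(-1, 13), 2), -54), Add(-38, Mul(-1, 48))) = Mul(Add(Pow(12, 2), -54), Add(-38, -48)) = Mul(Add(144, -54), -86) = Mul(90, -86) = -7740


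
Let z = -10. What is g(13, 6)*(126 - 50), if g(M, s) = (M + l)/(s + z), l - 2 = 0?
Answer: -285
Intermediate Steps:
l = 2 (l = 2 + 0 = 2)
g(M, s) = (2 + M)/(-10 + s) (g(M, s) = (M + 2)/(s - 10) = (2 + M)/(-10 + s))
g(13, 6)*(126 - 50) = ((2 + 13)/(-10 + 6))*(126 - 50) = (15/(-4))*76 = -1/4*15*76 = -15/4*76 = -285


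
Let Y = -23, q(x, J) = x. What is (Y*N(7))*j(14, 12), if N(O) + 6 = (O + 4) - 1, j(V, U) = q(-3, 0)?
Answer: 276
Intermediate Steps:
j(V, U) = -3
N(O) = -3 + O (N(O) = -6 + ((O + 4) - 1) = -6 + ((4 + O) - 1) = -6 + (3 + O) = -3 + O)
(Y*N(7))*j(14, 12) = -23*(-3 + 7)*(-3) = -23*4*(-3) = -92*(-3) = 276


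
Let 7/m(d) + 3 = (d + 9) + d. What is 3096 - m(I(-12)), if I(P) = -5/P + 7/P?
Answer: 52611/17 ≈ 3094.8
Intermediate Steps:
I(P) = 2/P
m(d) = 7/(6 + 2*d) (m(d) = 7/(-3 + ((d + 9) + d)) = 7/(-3 + ((9 + d) + d)) = 7/(-3 + (9 + 2*d)) = 7/(6 + 2*d))
3096 - m(I(-12)) = 3096 - 7/(2*(3 + 2/(-12))) = 3096 - 7/(2*(3 + 2*(-1/12))) = 3096 - 7/(2*(3 - 1/6)) = 3096 - 7/(2*17/6) = 3096 - 7*6/(2*17) = 3096 - 1*21/17 = 3096 - 21/17 = 52611/17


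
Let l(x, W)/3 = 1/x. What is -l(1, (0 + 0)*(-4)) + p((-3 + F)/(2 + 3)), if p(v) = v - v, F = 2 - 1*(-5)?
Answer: -3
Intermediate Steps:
F = 7 (F = 2 + 5 = 7)
p(v) = 0
l(x, W) = 3/x
-l(1, (0 + 0)*(-4)) + p((-3 + F)/(2 + 3)) = -3/1 + 0 = -3 + 0 = -3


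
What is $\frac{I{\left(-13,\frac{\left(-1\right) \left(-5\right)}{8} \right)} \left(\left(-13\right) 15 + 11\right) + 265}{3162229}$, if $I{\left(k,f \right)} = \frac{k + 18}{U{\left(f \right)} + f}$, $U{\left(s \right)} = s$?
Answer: $- \frac{471}{3162229} \approx -0.00014895$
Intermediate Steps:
$I{\left(k,f \right)} = \frac{18 + k}{2 f}$ ($I{\left(k,f \right)} = \frac{k + 18}{f + f} = \frac{18 + k}{2 f}$)
$\frac{I{\left(-13,\frac{\left(-1\right) \left(-5\right)}{8} \right)} \left(\left(-13\right) 15 + 11\right) + 265}{3162229} = \frac{\frac{18 - 13}{2 \frac{\left(-1\right) \left(-5\right)}{8}} \left(\left(-13\right) 15 + 11\right) + 265}{3162229} = \left(\frac{1}{2} \frac{1}{5 \cdot \frac{1}{8}} \cdot 5 \left(-195 + 11\right) + 265\right) \frac{1}{3162229} = \left(\frac{1}{2} \frac{1}{\frac{5}{8}} \cdot 5 \left(-184\right) + 265\right) \frac{1}{3162229} = \left(\frac{1}{2} \cdot \frac{8}{5} \cdot 5 \left(-184\right) + 265\right) \frac{1}{3162229} = \left(4 \left(-184\right) + 265\right) \frac{1}{3162229} = \left(-736 + 265\right) \frac{1}{3162229} = \left(-471\right) \frac{1}{3162229} = - \frac{471}{3162229}$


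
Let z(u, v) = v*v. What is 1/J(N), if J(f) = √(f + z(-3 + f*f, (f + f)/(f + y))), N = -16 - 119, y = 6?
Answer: -43*I*√26835/80505 ≈ -0.087498*I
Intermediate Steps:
N = -135
z(u, v) = v²
J(f) = √(f + 4*f²/(6 + f)²) (J(f) = √(f + ((f + f)/(f + 6))²) = √(f + ((2*f)/(6 + f))²) = √(f + (2*f/(6 + f))²) = √(f + 4*f²/(6 + f)²))
1/J(N) = 1/(√(-135 + 4*(-135)²/(6 - 135)²)) = 1/(√(-135 + 4*18225/(-129)²)) = 1/(√(-135 + 4*18225*(1/16641))) = 1/(√(-135 + 8100/1849)) = 1/(√(-241515/1849)) = 1/(3*I*√26835/43) = -43*I*√26835/80505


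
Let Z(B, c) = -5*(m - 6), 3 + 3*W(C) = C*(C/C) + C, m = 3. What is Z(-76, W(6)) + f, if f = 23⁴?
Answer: 279856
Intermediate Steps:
W(C) = -1 + 2*C/3 (W(C) = -1 + (C*(C/C) + C)/3 = -1 + (C*1 + C)/3 = -1 + (C + C)/3 = -1 + (2*C)/3 = -1 + 2*C/3)
Z(B, c) = 15 (Z(B, c) = -5*(3 - 6) = -5*(-3) = 15)
f = 279841
Z(-76, W(6)) + f = 15 + 279841 = 279856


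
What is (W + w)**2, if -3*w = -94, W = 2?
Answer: 10000/9 ≈ 1111.1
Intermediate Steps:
w = 94/3 (w = -1/3*(-94) = 94/3 ≈ 31.333)
(W + w)**2 = (2 + 94/3)**2 = (100/3)**2 = 10000/9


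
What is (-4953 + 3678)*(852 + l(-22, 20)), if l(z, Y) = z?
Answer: -1058250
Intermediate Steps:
(-4953 + 3678)*(852 + l(-22, 20)) = (-4953 + 3678)*(852 - 22) = -1275*830 = -1058250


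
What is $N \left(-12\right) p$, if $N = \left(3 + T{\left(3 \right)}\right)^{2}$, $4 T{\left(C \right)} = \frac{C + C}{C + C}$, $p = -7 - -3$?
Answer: $507$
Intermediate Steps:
$p = -4$ ($p = -7 + 3 = -4$)
$T{\left(C \right)} = \frac{1}{4}$ ($T{\left(C \right)} = \frac{\left(C + C\right) \frac{1}{C + C}}{4} = \frac{2 C \frac{1}{2 C}}{4} = \frac{1}{4} \cdot 1 = \frac{1}{4}$)
$N = \frac{169}{16}$ ($N = \left(3 + \frac{1}{4}\right)^{2} = \left(\frac{13}{4}\right)^{2} = \frac{169}{16} \approx 10.563$)
$N \left(-12\right) p = \frac{169}{16} \left(-12\right) \left(-4\right) = \left(- \frac{507}{4}\right) \left(-4\right) = 507$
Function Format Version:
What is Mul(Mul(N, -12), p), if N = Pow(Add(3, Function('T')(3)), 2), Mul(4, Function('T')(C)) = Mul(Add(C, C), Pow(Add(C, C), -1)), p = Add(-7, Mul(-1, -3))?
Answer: 507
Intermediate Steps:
p = -4 (p = Add(-7, 3) = -4)
Function('T')(C) = Rational(1, 4) (Function('T')(C) = Mul(Rational(1, 4), Mul(Add(C, C), Pow(Add(C, C), -1))) = Mul(Rational(1, 4), Mul(Mul(2, C), Pow(Mul(2, C), -1))) = Mul(Rational(1, 4), Mul(Mul(2, C), Mul(Rational(1, 2), Pow(C, -1)))) = Mul(Rational(1, 4), 1) = Rational(1, 4))
N = Rational(169, 16) (N = Pow(Add(3, Rational(1, 4)), 2) = Pow(Rational(13, 4), 2) = Rational(169, 16) ≈ 10.563)
Mul(Mul(N, -12), p) = Mul(Mul(Rational(169, 16), -12), -4) = Mul(Rational(-507, 4), -4) = 507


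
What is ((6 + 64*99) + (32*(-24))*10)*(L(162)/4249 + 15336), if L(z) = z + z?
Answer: -87188077944/4249 ≈ -2.0520e+7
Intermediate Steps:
L(z) = 2*z
((6 + 64*99) + (32*(-24))*10)*(L(162)/4249 + 15336) = ((6 + 64*99) + (32*(-24))*10)*((2*162)/4249 + 15336) = ((6 + 6336) - 768*10)*(324*(1/4249) + 15336) = (6342 - 7680)*(324/4249 + 15336) = -1338*65162988/4249 = -87188077944/4249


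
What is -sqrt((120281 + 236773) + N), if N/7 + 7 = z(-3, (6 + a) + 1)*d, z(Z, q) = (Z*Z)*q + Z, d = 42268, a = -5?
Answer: -sqrt(4795145) ≈ -2189.8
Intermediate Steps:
z(Z, q) = Z + q*Z**2 (z(Z, q) = Z**2*q + Z = q*Z**2 + Z = Z + q*Z**2)
N = 4438091 (N = -49 + 7*(-3*(1 - 3*((6 - 5) + 1))*42268) = -49 + 7*(-3*(1 - 3*(1 + 1))*42268) = -49 + 7*(-3*(1 - 3*2)*42268) = -49 + 7*(-3*(1 - 6)*42268) = -49 + 7*(-3*(-5)*42268) = -49 + 7*(15*42268) = -49 + 7*634020 = -49 + 4438140 = 4438091)
-sqrt((120281 + 236773) + N) = -sqrt((120281 + 236773) + 4438091) = -sqrt(357054 + 4438091) = -sqrt(4795145)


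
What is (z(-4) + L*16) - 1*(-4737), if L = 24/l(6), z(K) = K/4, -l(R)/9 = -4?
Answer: 14240/3 ≈ 4746.7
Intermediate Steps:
l(R) = 36 (l(R) = -9*(-4) = 36)
z(K) = K/4 (z(K) = K*(¼) = K/4)
L = ⅔ (L = 24/36 = 24*(1/36) = ⅔ ≈ 0.66667)
(z(-4) + L*16) - 1*(-4737) = ((¼)*(-4) + (⅔)*16) - 1*(-4737) = (-1 + 32/3) + 4737 = 29/3 + 4737 = 14240/3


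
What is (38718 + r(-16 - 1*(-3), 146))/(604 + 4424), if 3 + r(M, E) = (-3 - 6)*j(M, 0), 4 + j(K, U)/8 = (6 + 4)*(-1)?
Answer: 13241/1676 ≈ 7.9004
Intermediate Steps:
j(K, U) = -112 (j(K, U) = -32 + 8*((6 + 4)*(-1)) = -32 + 8*(10*(-1)) = -32 + 8*(-10) = -32 - 80 = -112)
r(M, E) = 1005 (r(M, E) = -3 + (-3 - 6)*(-112) = -3 - 9*(-112) = -3 + 1008 = 1005)
(38718 + r(-16 - 1*(-3), 146))/(604 + 4424) = (38718 + 1005)/(604 + 4424) = 39723/5028 = 39723*(1/5028) = 13241/1676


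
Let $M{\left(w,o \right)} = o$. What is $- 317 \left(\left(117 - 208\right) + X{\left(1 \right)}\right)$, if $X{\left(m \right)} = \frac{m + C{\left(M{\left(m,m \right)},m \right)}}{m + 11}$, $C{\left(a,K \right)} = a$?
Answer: $\frac{172765}{6} \approx 28794.0$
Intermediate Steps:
$X{\left(m \right)} = \frac{2 m}{11 + m}$ ($X{\left(m \right)} = \frac{m + m}{m + 11} = \frac{2 m}{11 + m}$)
$- 317 \left(\left(117 - 208\right) + X{\left(1 \right)}\right) = - 317 \left(\left(117 - 208\right) + 2 \cdot 1 \frac{1}{11 + 1}\right) = - 317 \left(\left(117 - 208\right) + 2 \cdot 1 \cdot \frac{1}{12}\right) = - 317 \left(-91 + 2 \cdot 1 \cdot \frac{1}{12}\right) = - 317 \left(-91 + \frac{1}{6}\right) = \left(-317\right) \left(- \frac{545}{6}\right) = \frac{172765}{6}$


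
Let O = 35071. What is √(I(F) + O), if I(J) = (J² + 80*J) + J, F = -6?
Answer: √34621 ≈ 186.07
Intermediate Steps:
I(J) = J² + 81*J
√(I(F) + O) = √(-6*(81 - 6) + 35071) = √(-6*75 + 35071) = √(-450 + 35071) = √34621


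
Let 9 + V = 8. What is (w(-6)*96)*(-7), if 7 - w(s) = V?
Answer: -5376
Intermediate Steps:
V = -1 (V = -9 + 8 = -1)
w(s) = 8 (w(s) = 7 - 1*(-1) = 7 + 1 = 8)
(w(-6)*96)*(-7) = (8*96)*(-7) = 768*(-7) = -5376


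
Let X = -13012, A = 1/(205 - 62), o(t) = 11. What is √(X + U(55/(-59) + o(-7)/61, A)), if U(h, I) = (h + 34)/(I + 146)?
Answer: 16*I*√286998462903295677/75143521 ≈ 114.07*I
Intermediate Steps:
A = 1/143 ≈ 0.0069930
U(h, I) = (34 + h)/(146 + I)
√(X + U(55/(-59) + o(-7)/61, A)) = √(-13012 + (34 + (55/(-59) + 11/61))/(146 + 1/143)) = √(-13012 + (34 + (55*(-1/59) + 11*(1/61)))/(20879/143)) = √(-13012 + 143*(34 + (-55/59 + 11/61))/20879) = √(-13012 + 143*(34 - 2706/3599)/20879) = √(-13012 + (143/20879)*(119660/3599)) = √(-13012 + 17111380/75143521) = √(-977750383872/75143521) = 16*I*√286998462903295677/75143521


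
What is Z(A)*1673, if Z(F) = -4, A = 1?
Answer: -6692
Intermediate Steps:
Z(A)*1673 = -4*1673 = -6692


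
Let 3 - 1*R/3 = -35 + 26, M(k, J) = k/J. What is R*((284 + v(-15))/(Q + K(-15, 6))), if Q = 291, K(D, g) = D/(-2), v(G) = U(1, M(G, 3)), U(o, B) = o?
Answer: 6840/199 ≈ 34.372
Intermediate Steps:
v(G) = 1
K(D, g) = -D/2 (K(D, g) = D*(-½) = -D/2)
R = 36 (R = 9 - 3*(-35 + 26) = 9 - 3*(-9) = 9 + 27 = 36)
R*((284 + v(-15))/(Q + K(-15, 6))) = 36*((284 + 1)/(291 - ½*(-15))) = 36*(285/(291 + 15/2)) = 36*(285/(597/2)) = 36*(285*(2/597)) = 36*(190/199) = 6840/199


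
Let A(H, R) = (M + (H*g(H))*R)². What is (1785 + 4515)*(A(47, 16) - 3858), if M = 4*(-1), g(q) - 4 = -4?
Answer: -24204600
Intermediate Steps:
g(q) = 0 (g(q) = 4 - 4 = 0)
M = -4
A(H, R) = 16 (A(H, R) = (-4 + (H*0)*R)² = (-4 + 0*R)² = (-4 + 0)² = (-4)² = 16)
(1785 + 4515)*(A(47, 16) - 3858) = (1785 + 4515)*(16 - 3858) = 6300*(-3842) = -24204600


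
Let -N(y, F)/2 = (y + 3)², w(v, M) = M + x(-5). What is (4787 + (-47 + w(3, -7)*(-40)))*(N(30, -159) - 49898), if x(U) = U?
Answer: -271836720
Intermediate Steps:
w(v, M) = -5 + M (w(v, M) = M - 5 = -5 + M)
N(y, F) = -2*(3 + y)² (N(y, F) = -2*(y + 3)² = -2*(3 + y)²)
(4787 + (-47 + w(3, -7)*(-40)))*(N(30, -159) - 49898) = (4787 + (-47 + (-5 - 7)*(-40)))*(-2*(3 + 30)² - 49898) = (4787 + (-47 - 12*(-40)))*(-2*33² - 49898) = (4787 + (-47 + 480))*(-2*1089 - 49898) = (4787 + 433)*(-2178 - 49898) = 5220*(-52076) = -271836720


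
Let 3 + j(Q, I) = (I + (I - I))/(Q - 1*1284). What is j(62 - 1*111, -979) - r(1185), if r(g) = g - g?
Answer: -3020/1333 ≈ -2.2656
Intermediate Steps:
j(Q, I) = -3 + I/(-1284 + Q) (j(Q, I) = -3 + (I + (I - I))/(Q - 1*1284) = -3 + (I + 0)/(Q - 1284) = -3 + I/(-1284 + Q))
r(g) = 0
j(62 - 1*111, -979) - r(1185) = (3852 - 979 - 3*(62 - 1*111))/(-1284 + (62 - 1*111)) - 1*0 = (3852 - 979 - 3*(62 - 111))/(-1284 + (62 - 111)) + 0 = (3852 - 979 - 3*(-49))/(-1284 - 49) + 0 = (3852 - 979 + 147)/(-1333) + 0 = -1/1333*3020 + 0 = -3020/1333 + 0 = -3020/1333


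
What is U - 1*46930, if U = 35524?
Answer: -11406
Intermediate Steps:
U - 1*46930 = 35524 - 1*46930 = 35524 - 46930 = -11406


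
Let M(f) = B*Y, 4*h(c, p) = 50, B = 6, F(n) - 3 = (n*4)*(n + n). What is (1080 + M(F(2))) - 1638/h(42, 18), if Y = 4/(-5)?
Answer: 23604/25 ≈ 944.16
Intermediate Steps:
F(n) = 3 + 8*n² (F(n) = 3 + (n*4)*(n + n) = 3 + (4*n)*(2*n) = 3 + 8*n²)
h(c, p) = 25/2 (h(c, p) = (¼)*50 = 25/2)
Y = -⅘ (Y = 4*(-⅕) = -⅘ ≈ -0.80000)
M(f) = -24/5 (M(f) = 6*(-⅘) = -24/5)
(1080 + M(F(2))) - 1638/h(42, 18) = (1080 - 24/5) - 1638/25/2 = 5376/5 - 1638*2/25 = 5376/5 - 1*3276/25 = 5376/5 - 3276/25 = 23604/25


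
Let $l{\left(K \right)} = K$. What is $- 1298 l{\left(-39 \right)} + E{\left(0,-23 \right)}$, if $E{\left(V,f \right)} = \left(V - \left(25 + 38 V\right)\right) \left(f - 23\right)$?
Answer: $51772$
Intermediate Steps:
$E{\left(V,f \right)} = \left(-25 - 37 V\right) \left(-23 + f\right)$ ($E{\left(V,f \right)} = \left(V - \left(25 + 38 V\right)\right) \left(-23 + f\right) = \left(-25 - 37 V\right) \left(-23 + f\right)$)
$- 1298 l{\left(-39 \right)} + E{\left(0,-23 \right)} = \left(-1298\right) \left(-39\right) + \left(575 - -575 + 851 \cdot 0 - 0 \left(-23\right)\right) = 50622 + \left(575 + 575 + 0 + 0\right) = 50622 + 1150 = 51772$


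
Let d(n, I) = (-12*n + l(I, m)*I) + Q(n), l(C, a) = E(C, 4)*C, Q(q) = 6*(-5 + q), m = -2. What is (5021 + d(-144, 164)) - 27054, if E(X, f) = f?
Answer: 86385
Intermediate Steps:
Q(q) = -30 + 6*q
l(C, a) = 4*C
d(n, I) = -30 - 6*n + 4*I² (d(n, I) = (-12*n + (4*I)*I) + (-30 + 6*n) = (-12*n + 4*I²) + (-30 + 6*n) = -30 - 6*n + 4*I²)
(5021 + d(-144, 164)) - 27054 = (5021 + (-30 - 6*(-144) + 4*164²)) - 27054 = (5021 + (-30 + 864 + 4*26896)) - 27054 = (5021 + (-30 + 864 + 107584)) - 27054 = (5021 + 108418) - 27054 = 113439 - 27054 = 86385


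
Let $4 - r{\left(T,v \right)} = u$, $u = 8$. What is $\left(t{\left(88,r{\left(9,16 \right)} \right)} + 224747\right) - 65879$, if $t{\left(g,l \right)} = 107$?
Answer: $158975$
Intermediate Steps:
$r{\left(T,v \right)} = -4$ ($r{\left(T,v \right)} = 4 - 8 = -4$)
$\left(t{\left(88,r{\left(9,16 \right)} \right)} + 224747\right) - 65879 = \left(107 + 224747\right) - 65879 = 224854 - 65879 = 158975$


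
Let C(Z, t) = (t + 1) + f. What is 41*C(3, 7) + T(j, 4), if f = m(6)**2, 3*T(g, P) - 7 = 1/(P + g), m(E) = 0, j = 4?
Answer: 2643/8 ≈ 330.38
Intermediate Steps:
T(g, P) = 7/3 + 1/(3*(P + g))
f = 0 (f = 0**2 = 0)
C(Z, t) = 1 + t (C(Z, t) = (t + 1) + 0 = (1 + t) + 0 = 1 + t)
41*C(3, 7) + T(j, 4) = 41*(1 + 7) + (1 + 7*4 + 7*4)/(3*(4 + 4)) = 41*8 + (1/3)*(1 + 28 + 28)/8 = 328 + (1/3)*(1/8)*57 = 328 + 19/8 = 2643/8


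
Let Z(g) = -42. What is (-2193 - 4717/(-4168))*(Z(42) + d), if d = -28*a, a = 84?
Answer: 10935441279/2084 ≈ 5.2473e+6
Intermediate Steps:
d = -2352 (d = -28*84 = -2352)
(-2193 - 4717/(-4168))*(Z(42) + d) = (-2193 - 4717/(-4168))*(-42 - 2352) = (-2193 - 4717*(-1/4168))*(-2394) = (-2193 + 4717/4168)*(-2394) = -9135707/4168*(-2394) = 10935441279/2084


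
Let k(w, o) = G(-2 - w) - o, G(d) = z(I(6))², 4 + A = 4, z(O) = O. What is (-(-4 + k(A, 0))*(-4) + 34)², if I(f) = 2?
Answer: 1156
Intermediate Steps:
A = 0 (A = -4 + 4 = 0)
G(d) = 4 (G(d) = 2² = 4)
k(w, o) = 4 - o
(-(-4 + k(A, 0))*(-4) + 34)² = (-(-4 + (4 - 1*0))*(-4) + 34)² = (-(-4 + (4 + 0))*(-4) + 34)² = (-(-4 + 4)*(-4) + 34)² = (-1*0*(-4) + 34)² = (0*(-4) + 34)² = (0 + 34)² = 34² = 1156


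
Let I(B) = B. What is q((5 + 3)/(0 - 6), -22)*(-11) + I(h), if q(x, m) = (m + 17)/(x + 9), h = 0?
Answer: 165/23 ≈ 7.1739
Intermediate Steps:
q(x, m) = (17 + m)/(9 + x)
q((5 + 3)/(0 - 6), -22)*(-11) + I(h) = ((17 - 22)/(9 + (5 + 3)/(0 - 6)))*(-11) + 0 = (-5/(9 + 8/(-6)))*(-11) + 0 = (-5/(9 + 8*(-⅙)))*(-11) + 0 = (-5/(9 - 4/3))*(-11) + 0 = (-5/(23/3))*(-11) + 0 = ((3/23)*(-5))*(-11) + 0 = -15/23*(-11) + 0 = 165/23 + 0 = 165/23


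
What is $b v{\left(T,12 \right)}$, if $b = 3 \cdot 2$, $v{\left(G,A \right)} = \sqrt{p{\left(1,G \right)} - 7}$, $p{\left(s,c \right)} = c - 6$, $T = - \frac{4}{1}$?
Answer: $6 i \sqrt{17} \approx 24.739 i$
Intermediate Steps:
$T = -4$ ($T = \left(-4\right) 1 = -4$)
$p{\left(s,c \right)} = -6 + c$ ($p{\left(s,c \right)} = c - 6 = -6 + c$)
$v{\left(G,A \right)} = \sqrt{-13 + G}$ ($v{\left(G,A \right)} = \sqrt{\left(-6 + G\right) - 7} = \sqrt{-13 + G}$)
$b = 6$
$b v{\left(T,12 \right)} = 6 \sqrt{-13 - 4} = 6 \sqrt{-17} = 6 i \sqrt{17}$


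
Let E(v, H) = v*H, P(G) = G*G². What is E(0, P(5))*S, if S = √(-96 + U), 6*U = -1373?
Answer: 0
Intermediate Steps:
U = -1373/6 (U = (⅙)*(-1373) = -1373/6 ≈ -228.83)
P(G) = G³
S = I*√11694/6 (S = √(-96 - 1373/6) = √(-1949/6) = I*√11694/6 ≈ 18.023*I)
E(v, H) = H*v
E(0, P(5))*S = (5³*0)*(I*√11694/6) = (125*0)*(I*√11694/6) = 0*(I*√11694/6) = 0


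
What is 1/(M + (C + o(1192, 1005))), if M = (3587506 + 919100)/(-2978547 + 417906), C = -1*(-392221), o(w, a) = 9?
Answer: 853547/334785237608 ≈ 2.5495e-6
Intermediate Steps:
C = 392221
M = -1502202/853547 (M = 4506606/(-2560641) = 4506606*(-1/2560641) = -1502202/853547 ≈ -1.7600)
1/(M + (C + o(1192, 1005))) = 1/(-1502202/853547 + (392221 + 9)) = 1/(-1502202/853547 + 392230) = 1/(334785237608/853547) = 853547/334785237608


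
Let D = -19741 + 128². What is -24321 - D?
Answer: -20964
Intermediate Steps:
D = -3357 (D = -19741 + 16384 = -3357)
-24321 - D = -24321 - 1*(-3357) = -24321 + 3357 = -20964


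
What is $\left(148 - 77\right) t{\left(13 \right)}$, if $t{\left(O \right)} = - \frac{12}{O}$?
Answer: $- \frac{852}{13} \approx -65.538$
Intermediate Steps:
$\left(148 - 77\right) t{\left(13 \right)} = \left(148 - 77\right) \left(- \frac{12}{13}\right) = 71 \left(\left(-12\right) \frac{1}{13}\right) = 71 \left(- \frac{12}{13}\right) = - \frac{852}{13}$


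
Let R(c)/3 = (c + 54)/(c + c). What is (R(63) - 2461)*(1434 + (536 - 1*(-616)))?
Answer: -44498595/7 ≈ -6.3569e+6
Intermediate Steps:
R(c) = 3*(54 + c)/(2*c) (R(c) = 3*((c + 54)/(c + c)) = 3*((54 + c)/((2*c))) = 3*((54 + c)*(1/(2*c))) = 3*((54 + c)/(2*c)) = 3*(54 + c)/(2*c))
(R(63) - 2461)*(1434 + (536 - 1*(-616))) = ((3/2 + 81/63) - 2461)*(1434 + (536 - 1*(-616))) = ((3/2 + 81*(1/63)) - 2461)*(1434 + (536 + 616)) = ((3/2 + 9/7) - 2461)*(1434 + 1152) = (39/14 - 2461)*2586 = -34415/14*2586 = -44498595/7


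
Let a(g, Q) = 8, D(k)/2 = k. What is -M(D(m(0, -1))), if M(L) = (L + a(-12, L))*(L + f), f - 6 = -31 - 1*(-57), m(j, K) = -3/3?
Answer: -180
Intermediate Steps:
m(j, K) = -1 (m(j, K) = -3*⅓ = -1)
D(k) = 2*k
f = 32 (f = 6 + (-31 - 1*(-57)) = 6 + (-31 + 57) = 6 + 26 = 32)
M(L) = (8 + L)*(32 + L) (M(L) = (L + 8)*(L + 32) = (8 + L)*(32 + L))
-M(D(m(0, -1))) = -(256 + (2*(-1))² + 40*(2*(-1))) = -(256 + (-2)² + 40*(-2)) = -(256 + 4 - 80) = -1*180 = -180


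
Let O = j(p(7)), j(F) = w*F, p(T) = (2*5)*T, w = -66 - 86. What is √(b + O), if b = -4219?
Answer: 3*I*√1651 ≈ 121.9*I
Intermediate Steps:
w = -152
p(T) = 10*T
j(F) = -152*F
O = -10640 (O = -1520*7 = -152*70 = -10640)
√(b + O) = √(-4219 - 10640) = √(-14859) = 3*I*√1651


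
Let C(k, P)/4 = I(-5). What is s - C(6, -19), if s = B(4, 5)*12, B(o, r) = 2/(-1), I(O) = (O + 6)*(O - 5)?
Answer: 16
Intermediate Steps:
I(O) = (-5 + O)*(6 + O) (I(O) = (6 + O)*(-5 + O) = (-5 + O)*(6 + O))
B(o, r) = -2 (B(o, r) = 2*(-1) = -2)
s = -24 (s = -2*12 = -24)
C(k, P) = -40 (C(k, P) = 4*(-30 - 5 + (-5)**2) = 4*(-30 - 5 + 25) = 4*(-10) = -40)
s - C(6, -19) = -24 - 1*(-40) = -24 + 40 = 16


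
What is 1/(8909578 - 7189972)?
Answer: 1/1719606 ≈ 5.8153e-7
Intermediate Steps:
1/(8909578 - 7189972) = 1/1719606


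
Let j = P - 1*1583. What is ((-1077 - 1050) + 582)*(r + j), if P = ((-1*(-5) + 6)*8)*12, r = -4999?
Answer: 8537670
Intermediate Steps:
P = 1056 (P = ((5 + 6)*8)*12 = (11*8)*12 = 88*12 = 1056)
j = -527 (j = 1056 - 1*1583 = 1056 - 1583 = -527)
((-1077 - 1050) + 582)*(r + j) = ((-1077 - 1050) + 582)*(-4999 - 527) = (-2127 + 582)*(-5526) = -1545*(-5526) = 8537670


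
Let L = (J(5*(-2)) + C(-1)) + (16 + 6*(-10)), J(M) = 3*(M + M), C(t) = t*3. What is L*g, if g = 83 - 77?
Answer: -642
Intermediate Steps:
g = 6
C(t) = 3*t
J(M) = 6*M (J(M) = 3*(2*M) = 6*M)
L = -107 (L = (6*(5*(-2)) + 3*(-1)) + (16 + 6*(-10)) = (6*(-10) - 3) + (16 - 60) = (-60 - 3) - 44 = -63 - 44 = -107)
L*g = -107*6 = -642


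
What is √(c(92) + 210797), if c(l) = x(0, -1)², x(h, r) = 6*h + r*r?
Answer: 21*√478 ≈ 459.13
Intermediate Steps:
x(h, r) = r² + 6*h (x(h, r) = 6*h + r² = r² + 6*h)
c(l) = 1 (c(l) = ((-1)² + 6*0)² = (1 + 0)² = 1² = 1)
√(c(92) + 210797) = √(1 + 210797) = √210798 = 21*√478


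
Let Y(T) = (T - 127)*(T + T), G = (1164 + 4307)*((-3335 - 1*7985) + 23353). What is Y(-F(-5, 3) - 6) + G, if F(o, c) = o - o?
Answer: 65834139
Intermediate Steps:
F(o, c) = 0
G = 65832543 (G = 5471*((-3335 - 7985) + 23353) = 5471*(-11320 + 23353) = 5471*12033 = 65832543)
Y(T) = 2*T*(-127 + T) (Y(T) = (-127 + T)*(2*T) = 2*T*(-127 + T))
Y(-F(-5, 3) - 6) + G = 2*(-1*0 - 6)*(-127 + (-1*0 - 6)) + 65832543 = 2*(0 - 6)*(-127 + (0 - 6)) + 65832543 = 2*(-6)*(-127 - 6) + 65832543 = 2*(-6)*(-133) + 65832543 = 1596 + 65832543 = 65834139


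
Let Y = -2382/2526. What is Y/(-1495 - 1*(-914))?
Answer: 397/244601 ≈ 0.0016231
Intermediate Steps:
Y = -397/421 (Y = -2382*1/2526 = -397/421 ≈ -0.94299)
Y/(-1495 - 1*(-914)) = -397/(421*(-1495 - 1*(-914))) = -397/(421*(-1495 + 914)) = -397/421/(-581) = -397/421*(-1/581) = 397/244601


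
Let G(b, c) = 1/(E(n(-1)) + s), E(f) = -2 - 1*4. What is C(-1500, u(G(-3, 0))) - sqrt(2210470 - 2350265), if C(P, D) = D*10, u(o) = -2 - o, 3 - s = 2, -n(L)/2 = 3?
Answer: -18 - I*sqrt(139795) ≈ -18.0 - 373.89*I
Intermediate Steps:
n(L) = -6 (n(L) = -2*3 = -6)
s = 1 (s = 3 - 1*2 = 3 - 2 = 1)
E(f) = -6 (E(f) = -2 - 4 = -6)
G(b, c) = -1/5 (G(b, c) = 1/(-6 + 1) = 1/(-5) = -1/5)
C(P, D) = 10*D
C(-1500, u(G(-3, 0))) - sqrt(2210470 - 2350265) = 10*(-2 - 1*(-1/5)) - sqrt(2210470 - 2350265) = 10*(-2 + 1/5) - sqrt(-139795) = 10*(-9/5) - I*sqrt(139795) = -18 - I*sqrt(139795)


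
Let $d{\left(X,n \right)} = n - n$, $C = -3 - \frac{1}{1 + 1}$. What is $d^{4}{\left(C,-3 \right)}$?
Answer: $0$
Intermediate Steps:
$C = - \frac{7}{2}$ ($C = -3 - \frac{1}{2} = - \frac{7}{2} \approx -3.5$)
$d{\left(X,n \right)} = 0$
$d^{4}{\left(C,-3 \right)} = 0^{4} = 0$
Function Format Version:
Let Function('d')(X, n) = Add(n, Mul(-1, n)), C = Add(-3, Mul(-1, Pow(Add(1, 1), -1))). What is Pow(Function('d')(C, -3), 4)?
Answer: 0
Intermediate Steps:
C = Rational(-7, 2) (C = Add(-3, Mul(-1, Pow(2, -1))) = Add(-3, Mul(-1, Rational(1, 2))) = Add(-3, Rational(-1, 2)) = Rational(-7, 2) ≈ -3.5000)
Function('d')(X, n) = 0
Pow(Function('d')(C, -3), 4) = Pow(0, 4) = 0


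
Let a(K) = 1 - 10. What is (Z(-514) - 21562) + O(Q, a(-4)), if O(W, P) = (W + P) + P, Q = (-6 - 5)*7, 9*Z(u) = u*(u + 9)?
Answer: 64657/9 ≈ 7184.1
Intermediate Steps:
a(K) = -9
Z(u) = u*(9 + u)/9 (Z(u) = (u*(u + 9))/9 = (u*(9 + u))/9 = u*(9 + u)/9)
Q = -77 (Q = -11*7 = -77)
O(W, P) = W + 2*P (O(W, P) = (P + W) + P = W + 2*P)
(Z(-514) - 21562) + O(Q, a(-4)) = ((⅑)*(-514)*(9 - 514) - 21562) + (-77 + 2*(-9)) = ((⅑)*(-514)*(-505) - 21562) + (-77 - 18) = (259570/9 - 21562) - 95 = 65512/9 - 95 = 64657/9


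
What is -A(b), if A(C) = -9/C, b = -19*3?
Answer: -3/19 ≈ -0.15789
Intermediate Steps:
b = -57
-A(b) = -(-9)/(-57) = -(-9)*(-1)/57 = -1*3/19 = -3/19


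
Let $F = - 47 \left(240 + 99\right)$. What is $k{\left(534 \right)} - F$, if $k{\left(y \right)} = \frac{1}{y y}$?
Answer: $\frac{4543390549}{285156} \approx 15933.0$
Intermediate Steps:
$F = -15933$ ($F = \left(-47\right) 339 = -15933$)
$k{\left(y \right)} = \frac{1}{y^{2}}$
$k{\left(534 \right)} - F = \frac{1}{285156} - -15933 = \frac{1}{285156} + 15933 = \frac{4543390549}{285156}$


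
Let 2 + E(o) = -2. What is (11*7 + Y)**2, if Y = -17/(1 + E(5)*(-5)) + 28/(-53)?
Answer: 7091660944/1238769 ≈ 5724.8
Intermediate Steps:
E(o) = -4 (E(o) = -2 - 2 = -4)
Y = -1489/1113 (Y = -17/(1 - 4*(-5)) + 28/(-53) = -17/(1 + 20) + 28*(-1/53) = -17/21 - 28/53 = -1489/1113 ≈ -1.3378)
(11*7 + Y)**2 = (11*7 - 1489/1113)**2 = (77 - 1489/1113)**2 = (84212/1113)**2 = 7091660944/1238769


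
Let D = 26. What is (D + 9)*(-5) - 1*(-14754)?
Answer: 14579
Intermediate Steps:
(D + 9)*(-5) - 1*(-14754) = (26 + 9)*(-5) - 1*(-14754) = 35*(-5) + 14754 = -175 + 14754 = 14579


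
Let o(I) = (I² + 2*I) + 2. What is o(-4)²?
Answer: 100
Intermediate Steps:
o(I) = 2 + I² + 2*I
o(-4)² = (2 + (-4)² + 2*(-4))² = (2 + 16 - 8)² = 10² = 100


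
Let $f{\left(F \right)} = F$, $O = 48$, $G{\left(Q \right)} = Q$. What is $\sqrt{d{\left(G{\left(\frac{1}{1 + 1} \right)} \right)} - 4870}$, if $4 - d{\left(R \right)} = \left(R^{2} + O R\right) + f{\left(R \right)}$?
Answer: $\frac{i \sqrt{19563}}{2} \approx 69.934 i$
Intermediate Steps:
$d{\left(R \right)} = 4 - R^{2} - 49 R$ ($d{\left(R \right)} = 4 - \left(\left(R^{2} + 48 R\right) + R\right) = 4 - \left(R^{2} + 49 R\right) = 4 - R^{2} - 49 R$)
$\sqrt{d{\left(G{\left(\frac{1}{1 + 1} \right)} \right)} - 4870} = \sqrt{\left(4 - \left(\frac{1}{1 + 1}\right)^{2} - \frac{49}{1 + 1}\right) - 4870} = \sqrt{\left(4 - \left(\frac{1}{2}\right)^{2} - \frac{49}{2}\right) - 4870} = \sqrt{\left(4 - \frac{1}{4} - \frac{49}{2}\right) - 4870} = \sqrt{- \frac{83}{4} - 4870} = \sqrt{- \frac{19563}{4}} = \frac{i \sqrt{19563}}{2}$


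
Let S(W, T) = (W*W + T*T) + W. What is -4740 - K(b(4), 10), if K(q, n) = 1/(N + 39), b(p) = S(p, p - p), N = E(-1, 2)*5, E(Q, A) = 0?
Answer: -184861/39 ≈ -4740.0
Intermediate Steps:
S(W, T) = W + T**2 + W**2 (S(W, T) = (W**2 + T**2) + W = (T**2 + W**2) + W = W + T**2 + W**2)
N = 0 (N = 0*5 = 0)
b(p) = p + p**2 (b(p) = p + (p - p)**2 + p**2 = p + 0**2 + p**2 = p + 0 + p**2 = p + p**2)
K(q, n) = 1/39 (K(q, n) = 1/(0 + 39) = 1/39)
-4740 - K(b(4), 10) = -4740 - 1*1/39 = -4740 - 1/39 = -184861/39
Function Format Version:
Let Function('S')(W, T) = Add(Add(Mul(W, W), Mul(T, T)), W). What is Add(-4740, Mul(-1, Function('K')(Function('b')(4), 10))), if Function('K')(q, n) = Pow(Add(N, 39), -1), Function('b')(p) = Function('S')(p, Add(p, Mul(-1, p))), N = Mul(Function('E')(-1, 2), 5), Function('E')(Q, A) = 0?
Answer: Rational(-184861, 39) ≈ -4740.0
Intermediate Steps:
Function('S')(W, T) = Add(W, Pow(T, 2), Pow(W, 2)) (Function('S')(W, T) = Add(Add(Pow(W, 2), Pow(T, 2)), W) = Add(Add(Pow(T, 2), Pow(W, 2)), W) = Add(W, Pow(T, 2), Pow(W, 2)))
N = 0 (N = Mul(0, 5) = 0)
Function('b')(p) = Add(p, Pow(p, 2)) (Function('b')(p) = Add(p, Pow(Add(p, Mul(-1, p)), 2), Pow(p, 2)) = Add(p, Pow(0, 2), Pow(p, 2)) = Add(p, 0, Pow(p, 2)) = Add(p, Pow(p, 2)))
Function('K')(q, n) = Rational(1, 39) (Function('K')(q, n) = Pow(Add(0, 39), -1) = Pow(39, -1) = Rational(1, 39))
Add(-4740, Mul(-1, Function('K')(Function('b')(4), 10))) = Add(-4740, Mul(-1, Rational(1, 39))) = Add(-4740, Rational(-1, 39)) = Rational(-184861, 39)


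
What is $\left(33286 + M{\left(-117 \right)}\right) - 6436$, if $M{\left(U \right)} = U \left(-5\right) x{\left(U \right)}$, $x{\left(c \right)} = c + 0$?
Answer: $-41595$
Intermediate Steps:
$x{\left(c \right)} = c$
$M{\left(U \right)} = - 5 U^{2}$ ($M{\left(U \right)} = U \left(-5\right) U = - 5 U U = - 5 U^{2}$)
$\left(33286 + M{\left(-117 \right)}\right) - 6436 = \left(33286 - 5 \left(-117\right)^{2}\right) - 6436 = \left(33286 - 68445\right) - 6436 = -35159 - 6436 = -41595$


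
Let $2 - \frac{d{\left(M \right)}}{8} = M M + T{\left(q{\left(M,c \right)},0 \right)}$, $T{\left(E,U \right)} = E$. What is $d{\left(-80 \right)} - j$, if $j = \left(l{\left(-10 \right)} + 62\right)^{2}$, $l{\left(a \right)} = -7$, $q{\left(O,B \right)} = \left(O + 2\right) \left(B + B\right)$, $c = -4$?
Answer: $-59201$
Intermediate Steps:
$q{\left(O,B \right)} = 2 B \left(2 + O\right)$ ($q{\left(O,B \right)} = \left(2 + O\right) 2 B = 2 B \left(2 + O\right)$)
$j = 3025$ ($j = \left(-7 + 62\right)^{2} = 55^{2} = 3025$)
$d{\left(M \right)} = 144 - 8 M^{2} + 64 M$ ($d{\left(M \right)} = 16 - 8 \left(M M + 2 \left(-4\right) \left(2 + M\right)\right) = 16 - 8 \left(M^{2} - \left(16 + 8 M\right)\right) = 16 - 8 \left(-16 + M^{2} - 8 M\right) = 16 + \left(128 - 8 M^{2} + 64 M\right) = 144 - 8 M^{2} + 64 M$)
$d{\left(-80 \right)} - j = \left(144 - 8 \left(-80\right)^{2} + 64 \left(-80\right)\right) - 3025 = \left(144 - 51200 - 5120\right) - 3025 = -56176 - 3025 = -59201$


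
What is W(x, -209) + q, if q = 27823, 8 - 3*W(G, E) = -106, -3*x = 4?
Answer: 27861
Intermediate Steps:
x = -4/3 (x = -⅓*4 = -4/3 ≈ -1.3333)
W(G, E) = 38 (W(G, E) = 8/3 - ⅓*(-106) = 8/3 + 106/3 = 38)
W(x, -209) + q = 38 + 27823 = 27861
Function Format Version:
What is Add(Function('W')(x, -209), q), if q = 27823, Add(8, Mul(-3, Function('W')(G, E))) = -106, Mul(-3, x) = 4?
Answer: 27861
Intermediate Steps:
x = Rational(-4, 3) (x = Mul(Rational(-1, 3), 4) = Rational(-4, 3) ≈ -1.3333)
Function('W')(G, E) = 38 (Function('W')(G, E) = Add(Rational(8, 3), Mul(Rational(-1, 3), -106)) = Add(Rational(8, 3), Rational(106, 3)) = 38)
Add(Function('W')(x, -209), q) = Add(38, 27823) = 27861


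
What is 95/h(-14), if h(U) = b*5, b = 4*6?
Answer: 19/24 ≈ 0.79167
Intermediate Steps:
b = 24
h(U) = 120 (h(U) = 24*5 = 120)
95/h(-14) = 95/120 = 95*(1/120) = 19/24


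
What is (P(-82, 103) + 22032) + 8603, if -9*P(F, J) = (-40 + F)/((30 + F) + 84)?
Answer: 4411501/144 ≈ 30635.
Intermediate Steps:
P(F, J) = -(-40 + F)/(9*(114 + F)) (P(F, J) = -(-40 + F)/(9*((30 + F) + 84)) = -(-40 + F)/(9*(114 + F)))
(P(-82, 103) + 22032) + 8603 = ((40 - 1*(-82))/(9*(114 - 82)) + 22032) + 8603 = ((⅑)*(40 + 82)/32 + 22032) + 8603 = ((⅑)*(1/32)*122 + 22032) + 8603 = (61/144 + 22032) + 8603 = 3172669/144 + 8603 = 4411501/144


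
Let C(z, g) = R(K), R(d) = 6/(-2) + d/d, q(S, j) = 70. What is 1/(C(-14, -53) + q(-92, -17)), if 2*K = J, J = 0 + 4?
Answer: 1/68 ≈ 0.014706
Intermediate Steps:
J = 4
K = 2 (K = (½)*4 = 2)
R(d) = -2 (R(d) = 6*(-½) + 1 = -3 + 1 = -2)
C(z, g) = -2
1/(C(-14, -53) + q(-92, -17)) = 1/(-2 + 70) = 1/68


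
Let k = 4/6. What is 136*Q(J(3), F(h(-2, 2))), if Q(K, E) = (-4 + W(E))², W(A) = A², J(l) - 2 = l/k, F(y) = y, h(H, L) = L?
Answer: 0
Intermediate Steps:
k = ⅔ (k = 4*(⅙) = ⅔ ≈ 0.66667)
J(l) = 2 + 3*l/2 (J(l) = 2 + l/(⅔) = 2 + l*(3/2) = 2 + 3*l/2)
Q(K, E) = (-4 + E²)²
136*Q(J(3), F(h(-2, 2))) = 136*(-4 + 2²)² = 136*(-4 + 4)² = 136*0² = 136*0 = 0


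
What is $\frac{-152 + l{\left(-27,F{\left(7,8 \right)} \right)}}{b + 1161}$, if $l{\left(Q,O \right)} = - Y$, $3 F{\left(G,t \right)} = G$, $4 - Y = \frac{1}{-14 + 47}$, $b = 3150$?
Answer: $- \frac{5147}{142263} \approx -0.036179$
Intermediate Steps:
$Y = \frac{131}{33}$ ($Y = 4 - \frac{1}{-14 + 47} = 4 - \frac{1}{33} = \frac{131}{33} \approx 3.9697$)
$F{\left(G,t \right)} = \frac{G}{3}$
$l{\left(Q,O \right)} = - \frac{131}{33}$ ($l{\left(Q,O \right)} = \left(-1\right) \frac{131}{33} = - \frac{131}{33}$)
$\frac{-152 + l{\left(-27,F{\left(7,8 \right)} \right)}}{b + 1161} = \frac{-152 - \frac{131}{33}}{3150 + 1161} = - \frac{5147}{33 \cdot 4311} = \left(- \frac{5147}{33}\right) \frac{1}{4311} = - \frac{5147}{142263}$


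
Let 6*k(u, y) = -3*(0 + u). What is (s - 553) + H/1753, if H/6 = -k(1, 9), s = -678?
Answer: -2157940/1753 ≈ -1231.0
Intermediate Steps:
k(u, y) = -u/2 (k(u, y) = (-3*(0 + u))/6 = (-3*u)/6 = -u/2)
H = 3 (H = 6*(-(-1)/2) = 6*(-1*(-1/2)) = 6*(1/2) = 3)
(s - 553) + H/1753 = (-678 - 553) + 3/1753 = -1231 + 3*(1/1753) = -1231 + 3/1753 = -2157940/1753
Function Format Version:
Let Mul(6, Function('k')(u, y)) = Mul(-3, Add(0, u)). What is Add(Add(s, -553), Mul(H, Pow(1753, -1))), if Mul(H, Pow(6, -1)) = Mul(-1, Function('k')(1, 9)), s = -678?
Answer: Rational(-2157940, 1753) ≈ -1231.0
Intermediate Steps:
Function('k')(u, y) = Mul(Rational(-1, 2), u) (Function('k')(u, y) = Mul(Rational(1, 6), Mul(-3, Add(0, u))) = Mul(Rational(1, 6), Mul(-3, u)) = Mul(Rational(-1, 2), u))
H = 3 (H = Mul(6, Mul(-1, Mul(Rational(-1, 2), 1))) = Mul(6, Mul(-1, Rational(-1, 2))) = Mul(6, Rational(1, 2)) = 3)
Add(Add(s, -553), Mul(H, Pow(1753, -1))) = Add(Add(-678, -553), Mul(3, Pow(1753, -1))) = Add(-1231, Mul(3, Rational(1, 1753))) = Add(-1231, Rational(3, 1753)) = Rational(-2157940, 1753)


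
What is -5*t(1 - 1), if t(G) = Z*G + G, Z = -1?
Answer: 0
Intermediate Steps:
t(G) = 0 (t(G) = -G + G = 0)
-5*t(1 - 1) = -5*0 = 0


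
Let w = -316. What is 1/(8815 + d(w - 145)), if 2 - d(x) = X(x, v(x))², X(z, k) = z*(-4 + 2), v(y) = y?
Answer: -1/841267 ≈ -1.1887e-6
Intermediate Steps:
X(z, k) = -2*z (X(z, k) = z*(-2) = -2*z)
d(x) = 2 - 4*x² (d(x) = 2 - (-2*x)² = 2 - 4*x²)
1/(8815 + d(w - 145)) = 1/(8815 + (2 - 4*(-316 - 145)²)) = 1/(8815 + (2 - 4*(-461)²)) = 1/(8815 + (2 - 4*212521)) = 1/(8815 + (2 - 850084)) = 1/(8815 - 850082) = 1/(-841267) = -1/841267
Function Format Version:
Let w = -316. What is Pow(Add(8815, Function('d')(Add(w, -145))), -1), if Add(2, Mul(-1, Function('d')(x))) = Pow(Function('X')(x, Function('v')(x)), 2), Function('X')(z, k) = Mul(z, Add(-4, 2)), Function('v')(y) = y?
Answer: Rational(-1, 841267) ≈ -1.1887e-6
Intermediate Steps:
Function('X')(z, k) = Mul(-2, z) (Function('X')(z, k) = Mul(z, -2) = Mul(-2, z))
Function('d')(x) = Add(2, Mul(-4, Pow(x, 2))) (Function('d')(x) = Add(2, Mul(-1, Pow(Mul(-2, x), 2))) = Add(2, Mul(-1, Mul(4, Pow(x, 2)))) = Add(2, Mul(-4, Pow(x, 2))))
Pow(Add(8815, Function('d')(Add(w, -145))), -1) = Pow(Add(8815, Add(2, Mul(-4, Pow(Add(-316, -145), 2)))), -1) = Pow(Add(8815, Add(2, Mul(-4, Pow(-461, 2)))), -1) = Pow(Add(8815, Add(2, Mul(-4, 212521))), -1) = Pow(Add(8815, Add(2, -850084)), -1) = Pow(Add(8815, -850082), -1) = Pow(-841267, -1) = Rational(-1, 841267)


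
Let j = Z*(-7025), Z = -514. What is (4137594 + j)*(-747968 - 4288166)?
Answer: -39022202275496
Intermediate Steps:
j = 3610850 (j = -514*(-7025) = 3610850)
(4137594 + j)*(-747968 - 4288166) = (4137594 + 3610850)*(-747968 - 4288166) = 7748444*(-5036134) = -39022202275496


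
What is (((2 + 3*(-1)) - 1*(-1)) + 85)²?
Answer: 7225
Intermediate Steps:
(((2 + 3*(-1)) - 1*(-1)) + 85)² = (((2 - 3) + 1) + 85)² = ((-1 + 1) + 85)² = (0 + 85)² = 85² = 7225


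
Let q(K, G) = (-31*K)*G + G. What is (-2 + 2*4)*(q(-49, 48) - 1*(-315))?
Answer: 439650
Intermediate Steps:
q(K, G) = G - 31*G*K (q(K, G) = -31*G*K + G = G - 31*G*K)
(-2 + 2*4)*(q(-49, 48) - 1*(-315)) = (-2 + 2*4)*(48*(1 - 31*(-49)) - 1*(-315)) = (-2 + 8)*(48*(1 + 1519) + 315) = 6*(48*1520 + 315) = 6*(72960 + 315) = 6*73275 = 439650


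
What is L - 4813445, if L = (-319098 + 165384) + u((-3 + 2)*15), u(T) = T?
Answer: -4967174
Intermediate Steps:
L = -153729 (L = (-319098 + 165384) + (-3 + 2)*15 = -153714 - 1*15 = -153714 - 15 = -153729)
L - 4813445 = -153729 - 4813445 = -4967174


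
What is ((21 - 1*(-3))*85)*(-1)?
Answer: -2040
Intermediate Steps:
((21 - 1*(-3))*85)*(-1) = ((21 + 3)*85)*(-1) = (24*85)*(-1) = 2040*(-1) = -2040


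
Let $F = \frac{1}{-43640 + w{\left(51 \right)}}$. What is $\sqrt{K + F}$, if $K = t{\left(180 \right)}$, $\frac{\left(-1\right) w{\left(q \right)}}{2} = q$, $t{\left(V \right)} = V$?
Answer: $\frac{\sqrt{344405217778}}{43742} \approx 13.416$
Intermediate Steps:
$w{\left(q \right)} = - 2 q$
$F = - \frac{1}{43742}$ ($F = \frac{1}{-43640 - 102} = \frac{1}{-43742} = - \frac{1}{43742} \approx -2.2861 \cdot 10^{-5}$)
$K = 180$
$\sqrt{K + F} = \sqrt{180 - \frac{1}{43742}} = \sqrt{\frac{7873559}{43742}} = \frac{\sqrt{344405217778}}{43742}$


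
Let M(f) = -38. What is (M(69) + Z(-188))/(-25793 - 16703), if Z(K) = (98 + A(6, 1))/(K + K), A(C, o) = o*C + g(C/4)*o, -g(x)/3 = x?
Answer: 28775/31956992 ≈ 0.00090043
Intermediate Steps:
g(x) = -3*x
A(C, o) = C*o/4 (A(C, o) = o*C + (-3*C/4)*o = C*o + (-3*C/4)*o = C*o - 3*C*o/4 = C*o/4)
Z(K) = 199/(4*K) (Z(K) = (98 + (¼)*6*1)/(K + K) = (98 + 3/2)/((2*K)) = 199*(1/(2*K))/2 = 199/(4*K))
(M(69) + Z(-188))/(-25793 - 16703) = (-38 + (199/4)/(-188))/(-25793 - 16703) = (-38 + (199/4)*(-1/188))/(-42496) = (-38 - 199/752)*(-1/42496) = -28775/752*(-1/42496) = 28775/31956992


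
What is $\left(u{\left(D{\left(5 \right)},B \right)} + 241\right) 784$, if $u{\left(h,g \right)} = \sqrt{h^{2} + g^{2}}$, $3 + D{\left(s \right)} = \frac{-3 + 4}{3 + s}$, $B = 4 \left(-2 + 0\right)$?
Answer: $188944 + 490 \sqrt{185} \approx 1.9561 \cdot 10^{5}$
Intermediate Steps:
$B = -8$ ($B = 4 \left(-2\right) = -8$)
$D{\left(s \right)} = -3 + \frac{1}{3 + s}$ ($D{\left(s \right)} = -3 + \frac{-3 + 4}{3 + s} = -3 + 1 \frac{1}{3 + s} = -3 + \frac{1}{3 + s}$)
$u{\left(h,g \right)} = \sqrt{g^{2} + h^{2}}$
$\left(u{\left(D{\left(5 \right)},B \right)} + 241\right) 784 = \left(\sqrt{\left(-8\right)^{2} + \left(\frac{-8 - 15}{3 + 5}\right)^{2}} + 241\right) 784 = \left(\sqrt{64 + \left(\frac{-8 - 15}{8}\right)^{2}} + 241\right) 784 = \left(\sqrt{64 + \left(\frac{1}{8} \left(-23\right)\right)^{2}} + 241\right) 784 = \left(\sqrt{64 + \left(- \frac{23}{8}\right)^{2}} + 241\right) 784 = \left(\sqrt{64 + \frac{529}{64}} + 241\right) 784 = \left(\sqrt{\frac{4625}{64}} + 241\right) 784 = \left(\frac{5 \sqrt{185}}{8} + 241\right) 784 = \left(241 + \frac{5 \sqrt{185}}{8}\right) 784 = 188944 + 490 \sqrt{185}$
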